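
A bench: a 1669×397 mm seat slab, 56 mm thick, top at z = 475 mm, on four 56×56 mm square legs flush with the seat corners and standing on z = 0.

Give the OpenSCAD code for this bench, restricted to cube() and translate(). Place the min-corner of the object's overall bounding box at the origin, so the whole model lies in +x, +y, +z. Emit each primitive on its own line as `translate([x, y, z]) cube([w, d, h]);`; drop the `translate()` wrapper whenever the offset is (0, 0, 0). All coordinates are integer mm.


translate([0, 0, 419]) cube([1669, 397, 56]);
cube([56, 56, 419]);
translate([0, 341, 0]) cube([56, 56, 419]);
translate([1613, 0, 0]) cube([56, 56, 419]);
translate([1613, 341, 0]) cube([56, 56, 419]);


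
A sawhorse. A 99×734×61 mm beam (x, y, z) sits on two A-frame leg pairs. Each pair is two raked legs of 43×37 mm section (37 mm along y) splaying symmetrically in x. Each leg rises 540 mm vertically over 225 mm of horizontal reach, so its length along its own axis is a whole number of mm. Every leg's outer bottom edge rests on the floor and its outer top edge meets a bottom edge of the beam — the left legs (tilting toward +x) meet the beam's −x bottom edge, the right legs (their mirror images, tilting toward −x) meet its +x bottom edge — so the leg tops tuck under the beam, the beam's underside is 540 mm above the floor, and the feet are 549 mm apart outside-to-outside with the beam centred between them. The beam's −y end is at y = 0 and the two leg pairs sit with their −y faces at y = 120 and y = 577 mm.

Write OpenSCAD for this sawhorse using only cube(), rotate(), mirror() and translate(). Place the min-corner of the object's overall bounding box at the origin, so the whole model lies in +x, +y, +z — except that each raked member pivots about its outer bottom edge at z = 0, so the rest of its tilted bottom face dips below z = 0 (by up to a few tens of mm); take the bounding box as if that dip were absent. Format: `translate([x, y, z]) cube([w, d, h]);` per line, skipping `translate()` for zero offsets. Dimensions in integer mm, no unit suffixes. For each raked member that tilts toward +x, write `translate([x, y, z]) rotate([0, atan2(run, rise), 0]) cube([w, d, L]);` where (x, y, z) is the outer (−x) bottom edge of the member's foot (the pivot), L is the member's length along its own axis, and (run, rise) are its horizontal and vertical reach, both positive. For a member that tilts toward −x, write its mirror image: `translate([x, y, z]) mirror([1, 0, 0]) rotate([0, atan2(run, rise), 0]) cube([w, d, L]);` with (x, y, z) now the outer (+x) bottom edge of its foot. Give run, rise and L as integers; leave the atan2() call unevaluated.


translate([225, 0, 540]) cube([99, 734, 61]);
translate([0, 120, 0]) rotate([0, atan2(225, 540), 0]) cube([43, 37, 585]);
translate([549, 120, 0]) mirror([1, 0, 0]) rotate([0, atan2(225, 540), 0]) cube([43, 37, 585]);
translate([0, 577, 0]) rotate([0, atan2(225, 540), 0]) cube([43, 37, 585]);
translate([549, 577, 0]) mirror([1, 0, 0]) rotate([0, atan2(225, 540), 0]) cube([43, 37, 585]);


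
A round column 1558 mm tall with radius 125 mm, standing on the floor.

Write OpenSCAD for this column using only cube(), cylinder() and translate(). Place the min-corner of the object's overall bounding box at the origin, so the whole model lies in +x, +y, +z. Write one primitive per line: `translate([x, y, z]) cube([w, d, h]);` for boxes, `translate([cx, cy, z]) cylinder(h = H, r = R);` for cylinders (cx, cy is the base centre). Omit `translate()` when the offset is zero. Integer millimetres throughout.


translate([125, 125, 0]) cylinder(h = 1558, r = 125);


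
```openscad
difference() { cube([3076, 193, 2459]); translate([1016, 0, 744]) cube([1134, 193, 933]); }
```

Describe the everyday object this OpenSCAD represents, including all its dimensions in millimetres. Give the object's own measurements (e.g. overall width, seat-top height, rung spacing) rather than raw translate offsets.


A wall 3076 mm long (x), 193 mm thick (y), 2459 mm tall, with a rectangular window opening cut through it. The opening is 1134 mm wide and 933 mm tall; its sill is at z = 744 mm and its near (−x) edge is 1016 mm from the wall's −x end. The opening passes through the full wall thickness.


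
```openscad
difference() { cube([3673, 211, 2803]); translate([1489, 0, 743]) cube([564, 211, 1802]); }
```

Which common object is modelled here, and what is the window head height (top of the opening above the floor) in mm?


A wall with a window opening. The window head height is 2545 mm.

A wall with a rectangular opening subtracted — a window. Sill at z = 743, opening 1802 mm tall, so the head is at 743 + 1802 = 2545 mm.


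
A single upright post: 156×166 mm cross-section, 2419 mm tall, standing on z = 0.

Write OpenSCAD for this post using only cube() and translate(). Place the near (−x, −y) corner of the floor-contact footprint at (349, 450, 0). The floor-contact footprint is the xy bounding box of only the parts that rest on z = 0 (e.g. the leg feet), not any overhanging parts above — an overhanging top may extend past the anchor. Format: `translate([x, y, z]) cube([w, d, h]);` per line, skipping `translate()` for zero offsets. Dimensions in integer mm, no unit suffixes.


translate([349, 450, 0]) cube([156, 166, 2419]);


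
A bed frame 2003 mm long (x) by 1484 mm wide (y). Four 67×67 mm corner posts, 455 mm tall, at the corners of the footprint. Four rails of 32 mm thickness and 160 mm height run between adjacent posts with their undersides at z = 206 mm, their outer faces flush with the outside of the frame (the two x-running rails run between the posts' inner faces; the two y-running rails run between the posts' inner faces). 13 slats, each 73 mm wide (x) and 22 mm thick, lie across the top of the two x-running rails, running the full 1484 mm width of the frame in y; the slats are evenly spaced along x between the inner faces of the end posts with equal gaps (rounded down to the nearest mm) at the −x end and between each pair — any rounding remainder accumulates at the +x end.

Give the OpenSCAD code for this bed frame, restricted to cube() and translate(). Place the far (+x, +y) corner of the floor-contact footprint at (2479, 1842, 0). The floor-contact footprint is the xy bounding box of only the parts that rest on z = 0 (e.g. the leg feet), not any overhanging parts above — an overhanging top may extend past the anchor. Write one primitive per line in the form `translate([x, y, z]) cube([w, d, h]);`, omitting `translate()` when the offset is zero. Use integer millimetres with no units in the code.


translate([476, 358, 0]) cube([67, 67, 455]);
translate([476, 1775, 0]) cube([67, 67, 455]);
translate([2412, 358, 0]) cube([67, 67, 455]);
translate([2412, 1775, 0]) cube([67, 67, 455]);
translate([543, 358, 206]) cube([1869, 32, 160]);
translate([543, 1810, 206]) cube([1869, 32, 160]);
translate([476, 425, 206]) cube([32, 1350, 160]);
translate([2447, 425, 206]) cube([32, 1350, 160]);
translate([608, 358, 366]) cube([73, 1484, 22]);
translate([746, 358, 366]) cube([73, 1484, 22]);
translate([884, 358, 366]) cube([73, 1484, 22]);
translate([1022, 358, 366]) cube([73, 1484, 22]);
translate([1160, 358, 366]) cube([73, 1484, 22]);
translate([1298, 358, 366]) cube([73, 1484, 22]);
translate([1436, 358, 366]) cube([73, 1484, 22]);
translate([1574, 358, 366]) cube([73, 1484, 22]);
translate([1712, 358, 366]) cube([73, 1484, 22]);
translate([1850, 358, 366]) cube([73, 1484, 22]);
translate([1988, 358, 366]) cube([73, 1484, 22]);
translate([2126, 358, 366]) cube([73, 1484, 22]);
translate([2264, 358, 366]) cube([73, 1484, 22]);


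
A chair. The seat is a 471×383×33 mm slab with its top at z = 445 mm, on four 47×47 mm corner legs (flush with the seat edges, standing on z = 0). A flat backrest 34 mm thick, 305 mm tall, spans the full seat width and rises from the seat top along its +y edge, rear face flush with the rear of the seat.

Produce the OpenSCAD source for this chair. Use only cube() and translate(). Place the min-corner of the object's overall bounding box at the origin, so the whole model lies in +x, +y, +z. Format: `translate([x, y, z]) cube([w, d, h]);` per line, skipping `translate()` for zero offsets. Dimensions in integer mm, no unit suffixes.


translate([0, 0, 412]) cube([471, 383, 33]);
cube([47, 47, 412]);
translate([424, 0, 0]) cube([47, 47, 412]);
translate([0, 336, 0]) cube([47, 47, 412]);
translate([424, 336, 0]) cube([47, 47, 412]);
translate([0, 349, 445]) cube([471, 34, 305]);


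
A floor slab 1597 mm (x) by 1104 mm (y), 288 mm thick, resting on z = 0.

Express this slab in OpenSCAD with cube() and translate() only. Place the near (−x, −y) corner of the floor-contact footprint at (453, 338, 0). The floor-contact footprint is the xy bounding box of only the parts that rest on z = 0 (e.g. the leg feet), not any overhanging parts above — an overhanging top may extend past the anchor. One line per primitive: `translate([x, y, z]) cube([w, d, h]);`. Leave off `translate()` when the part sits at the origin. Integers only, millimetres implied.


translate([453, 338, 0]) cube([1597, 1104, 288]);


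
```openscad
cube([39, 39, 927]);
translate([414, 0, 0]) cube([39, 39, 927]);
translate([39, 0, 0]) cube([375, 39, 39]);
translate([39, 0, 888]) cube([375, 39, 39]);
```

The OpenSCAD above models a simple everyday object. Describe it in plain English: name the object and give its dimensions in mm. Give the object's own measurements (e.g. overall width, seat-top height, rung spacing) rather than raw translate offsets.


A rectangular picture frame lying in the x–z plane (depth along y). The opening is 375 mm wide (x) by 849 mm tall (z), surrounded by a border 39 mm wide on all four sides. The frame is 39 mm deep and is made of two full-height vertical stiles with two horizontal rails fitted between them.


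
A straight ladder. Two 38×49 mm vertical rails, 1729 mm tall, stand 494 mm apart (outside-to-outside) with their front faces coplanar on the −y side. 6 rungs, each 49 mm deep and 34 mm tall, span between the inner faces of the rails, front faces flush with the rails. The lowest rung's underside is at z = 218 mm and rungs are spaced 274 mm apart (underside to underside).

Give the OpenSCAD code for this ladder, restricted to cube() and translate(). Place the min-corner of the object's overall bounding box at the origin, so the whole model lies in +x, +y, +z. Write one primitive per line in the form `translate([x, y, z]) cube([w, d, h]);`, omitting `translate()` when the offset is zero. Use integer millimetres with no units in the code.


cube([38, 49, 1729]);
translate([456, 0, 0]) cube([38, 49, 1729]);
translate([38, 0, 218]) cube([418, 49, 34]);
translate([38, 0, 492]) cube([418, 49, 34]);
translate([38, 0, 766]) cube([418, 49, 34]);
translate([38, 0, 1040]) cube([418, 49, 34]);
translate([38, 0, 1314]) cube([418, 49, 34]);
translate([38, 0, 1588]) cube([418, 49, 34]);


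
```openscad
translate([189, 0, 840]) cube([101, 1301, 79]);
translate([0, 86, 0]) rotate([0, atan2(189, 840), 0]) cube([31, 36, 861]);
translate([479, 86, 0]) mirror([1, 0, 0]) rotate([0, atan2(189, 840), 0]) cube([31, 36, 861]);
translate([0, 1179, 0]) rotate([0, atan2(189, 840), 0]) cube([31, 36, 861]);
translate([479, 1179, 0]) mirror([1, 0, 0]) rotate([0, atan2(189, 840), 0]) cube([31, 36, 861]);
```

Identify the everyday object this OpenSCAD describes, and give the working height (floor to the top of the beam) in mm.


A sawhorse. The overall height is 919 mm.

A beam across two mirrored pairs of raked legs — a sawhorse. The beam's underside is at z = 840 (matching the legs' vertical rise in atan2(189, 840)) and the beam is 79 mm tall, so its top is at 840 + 79 = 919 mm. The raked legs top out at the beam's underside, so that is the highest point.


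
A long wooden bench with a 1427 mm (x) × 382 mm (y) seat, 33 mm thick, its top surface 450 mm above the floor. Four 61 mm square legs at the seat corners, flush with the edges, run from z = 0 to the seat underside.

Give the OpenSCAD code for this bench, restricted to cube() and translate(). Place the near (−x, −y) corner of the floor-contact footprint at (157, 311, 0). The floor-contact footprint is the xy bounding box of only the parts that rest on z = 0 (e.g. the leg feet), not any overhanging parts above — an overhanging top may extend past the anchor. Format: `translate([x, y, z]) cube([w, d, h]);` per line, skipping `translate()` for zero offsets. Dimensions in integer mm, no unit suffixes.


translate([157, 311, 417]) cube([1427, 382, 33]);
translate([157, 311, 0]) cube([61, 61, 417]);
translate([157, 632, 0]) cube([61, 61, 417]);
translate([1523, 311, 0]) cube([61, 61, 417]);
translate([1523, 632, 0]) cube([61, 61, 417]);


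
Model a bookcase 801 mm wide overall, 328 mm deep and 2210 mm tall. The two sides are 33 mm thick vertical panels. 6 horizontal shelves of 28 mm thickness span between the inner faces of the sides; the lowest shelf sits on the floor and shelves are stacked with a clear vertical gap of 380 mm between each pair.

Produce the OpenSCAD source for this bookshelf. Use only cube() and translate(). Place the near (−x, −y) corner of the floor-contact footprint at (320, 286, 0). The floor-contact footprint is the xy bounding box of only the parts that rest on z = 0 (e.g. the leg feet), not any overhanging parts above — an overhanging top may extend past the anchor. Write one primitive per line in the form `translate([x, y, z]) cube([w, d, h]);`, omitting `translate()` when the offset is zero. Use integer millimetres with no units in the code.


translate([320, 286, 0]) cube([33, 328, 2210]);
translate([1088, 286, 0]) cube([33, 328, 2210]);
translate([353, 286, 0]) cube([735, 328, 28]);
translate([353, 286, 408]) cube([735, 328, 28]);
translate([353, 286, 816]) cube([735, 328, 28]);
translate([353, 286, 1224]) cube([735, 328, 28]);
translate([353, 286, 1632]) cube([735, 328, 28]);
translate([353, 286, 2040]) cube([735, 328, 28]);


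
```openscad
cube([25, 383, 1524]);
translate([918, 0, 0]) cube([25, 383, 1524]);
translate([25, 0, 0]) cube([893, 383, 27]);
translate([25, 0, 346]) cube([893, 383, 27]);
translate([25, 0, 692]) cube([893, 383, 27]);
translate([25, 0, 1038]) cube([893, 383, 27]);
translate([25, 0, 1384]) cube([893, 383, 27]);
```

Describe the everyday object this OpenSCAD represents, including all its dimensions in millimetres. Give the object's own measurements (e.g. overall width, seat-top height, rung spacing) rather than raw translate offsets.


An open bookshelf. Two side panels, each 25 mm thick, 383 mm deep and 1524 mm tall, stand 943 mm apart (outside-to-outside). Between them sit 5 shelves, each 27 mm thick and 383 mm deep, spanning the full gap between the sides. The bottom shelf rests on the floor (its underside at z = 0) and the clear gap between one shelf's top and the next shelf's underside is 319 mm.


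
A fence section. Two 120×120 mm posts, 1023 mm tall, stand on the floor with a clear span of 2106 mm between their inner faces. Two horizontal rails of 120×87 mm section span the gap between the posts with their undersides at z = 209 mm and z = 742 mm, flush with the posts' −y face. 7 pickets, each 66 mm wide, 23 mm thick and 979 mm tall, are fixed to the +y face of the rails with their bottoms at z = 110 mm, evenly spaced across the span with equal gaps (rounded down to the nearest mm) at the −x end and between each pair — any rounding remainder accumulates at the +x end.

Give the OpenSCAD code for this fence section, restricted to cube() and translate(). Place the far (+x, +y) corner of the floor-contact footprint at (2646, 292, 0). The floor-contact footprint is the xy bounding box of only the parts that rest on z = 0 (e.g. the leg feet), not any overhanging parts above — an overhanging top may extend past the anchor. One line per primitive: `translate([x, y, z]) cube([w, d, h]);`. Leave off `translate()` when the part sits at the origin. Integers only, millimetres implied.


translate([300, 172, 0]) cube([120, 120, 1023]);
translate([2526, 172, 0]) cube([120, 120, 1023]);
translate([420, 172, 209]) cube([2106, 120, 87]);
translate([420, 172, 742]) cube([2106, 120, 87]);
translate([625, 292, 110]) cube([66, 23, 979]);
translate([896, 292, 110]) cube([66, 23, 979]);
translate([1167, 292, 110]) cube([66, 23, 979]);
translate([1438, 292, 110]) cube([66, 23, 979]);
translate([1709, 292, 110]) cube([66, 23, 979]);
translate([1980, 292, 110]) cube([66, 23, 979]);
translate([2251, 292, 110]) cube([66, 23, 979]);


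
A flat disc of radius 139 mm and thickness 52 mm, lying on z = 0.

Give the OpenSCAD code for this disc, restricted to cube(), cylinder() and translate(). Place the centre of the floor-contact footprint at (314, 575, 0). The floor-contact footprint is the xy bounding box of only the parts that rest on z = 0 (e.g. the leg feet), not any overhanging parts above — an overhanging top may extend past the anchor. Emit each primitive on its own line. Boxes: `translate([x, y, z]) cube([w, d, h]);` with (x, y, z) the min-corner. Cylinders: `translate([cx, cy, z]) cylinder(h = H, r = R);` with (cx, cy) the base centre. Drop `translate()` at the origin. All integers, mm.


translate([314, 575, 0]) cylinder(h = 52, r = 139);


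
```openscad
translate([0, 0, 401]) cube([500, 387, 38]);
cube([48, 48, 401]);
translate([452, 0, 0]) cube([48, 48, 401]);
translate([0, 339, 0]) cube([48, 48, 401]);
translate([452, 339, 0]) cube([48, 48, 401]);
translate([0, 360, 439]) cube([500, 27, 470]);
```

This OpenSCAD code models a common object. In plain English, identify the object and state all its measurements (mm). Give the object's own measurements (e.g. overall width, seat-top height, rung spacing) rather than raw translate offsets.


A chair. The seat is a 500×387×38 mm slab with its top at z = 439 mm, on four 48×48 mm corner legs (flush with the seat edges, standing on z = 0). A flat backrest 27 mm thick, 470 mm tall, spans the full seat width and rises from the seat top along its +y edge, rear face flush with the rear of the seat.


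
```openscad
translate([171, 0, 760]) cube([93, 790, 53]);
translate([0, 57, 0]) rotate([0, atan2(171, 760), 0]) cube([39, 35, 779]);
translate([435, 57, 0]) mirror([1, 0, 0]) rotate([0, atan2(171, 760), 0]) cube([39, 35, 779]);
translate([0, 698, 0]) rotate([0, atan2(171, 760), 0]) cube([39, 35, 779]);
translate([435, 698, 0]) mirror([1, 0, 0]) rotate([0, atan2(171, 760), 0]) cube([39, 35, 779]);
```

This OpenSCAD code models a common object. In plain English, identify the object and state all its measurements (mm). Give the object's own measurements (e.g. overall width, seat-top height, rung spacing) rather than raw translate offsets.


A sawhorse. A 93×790×53 mm beam (x, y, z) sits on two A-frame leg pairs. Each pair is two raked legs of 39×35 mm section (35 mm along y) splaying symmetrically in x. Each leg rises 760 mm vertically over 171 mm of horizontal reach and is 779 mm long along its own axis. Every leg's outer bottom edge rests on the floor and its outer top edge meets a bottom edge of the beam — the left legs (tilting toward +x) meet the beam's −x bottom edge, the right legs (their mirror images, tilting toward −x) meet its +x bottom edge — so the leg tops tuck under the beam, the beam's underside is 760 mm above the floor, and the feet are 435 mm apart outside-to-outside with the beam centred between them. The two leg pairs are set in 57 mm from either end of the beam.


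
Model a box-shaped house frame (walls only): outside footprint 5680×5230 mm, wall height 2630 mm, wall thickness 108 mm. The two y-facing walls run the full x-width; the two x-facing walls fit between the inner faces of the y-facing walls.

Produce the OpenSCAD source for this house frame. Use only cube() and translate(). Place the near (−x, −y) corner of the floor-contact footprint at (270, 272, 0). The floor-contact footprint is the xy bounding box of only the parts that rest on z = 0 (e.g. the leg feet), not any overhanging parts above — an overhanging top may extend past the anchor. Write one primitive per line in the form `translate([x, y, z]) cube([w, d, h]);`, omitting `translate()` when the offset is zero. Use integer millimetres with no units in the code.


translate([270, 272, 0]) cube([5680, 108, 2630]);
translate([270, 5394, 0]) cube([5680, 108, 2630]);
translate([270, 380, 0]) cube([108, 5014, 2630]);
translate([5842, 380, 0]) cube([108, 5014, 2630]);


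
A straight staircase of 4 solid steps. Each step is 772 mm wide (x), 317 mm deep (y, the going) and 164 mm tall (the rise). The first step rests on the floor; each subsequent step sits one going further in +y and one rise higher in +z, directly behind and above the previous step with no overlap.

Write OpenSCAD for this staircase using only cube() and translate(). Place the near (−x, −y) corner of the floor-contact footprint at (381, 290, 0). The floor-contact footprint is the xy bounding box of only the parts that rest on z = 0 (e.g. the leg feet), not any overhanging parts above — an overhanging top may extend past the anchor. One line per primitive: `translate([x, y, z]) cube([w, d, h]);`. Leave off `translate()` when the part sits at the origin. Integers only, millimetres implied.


translate([381, 290, 0]) cube([772, 317, 164]);
translate([381, 607, 164]) cube([772, 317, 164]);
translate([381, 924, 328]) cube([772, 317, 164]);
translate([381, 1241, 492]) cube([772, 317, 164]);


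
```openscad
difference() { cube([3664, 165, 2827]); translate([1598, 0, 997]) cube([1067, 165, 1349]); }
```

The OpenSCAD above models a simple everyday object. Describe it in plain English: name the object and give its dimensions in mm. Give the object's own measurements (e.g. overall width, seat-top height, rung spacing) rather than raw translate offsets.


A wall 3664 mm long (x), 165 mm thick (y), 2827 mm tall, with a rectangular window opening cut through it. The opening is 1067 mm wide and 1349 mm tall; its sill is at z = 997 mm and its near (−x) edge is 1598 mm from the wall's −x end. The opening passes through the full wall thickness.


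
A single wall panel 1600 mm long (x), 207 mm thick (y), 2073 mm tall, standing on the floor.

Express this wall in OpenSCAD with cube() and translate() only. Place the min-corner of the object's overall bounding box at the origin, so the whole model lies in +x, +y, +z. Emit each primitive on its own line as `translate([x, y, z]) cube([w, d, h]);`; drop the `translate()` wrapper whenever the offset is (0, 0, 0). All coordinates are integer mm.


cube([1600, 207, 2073]);


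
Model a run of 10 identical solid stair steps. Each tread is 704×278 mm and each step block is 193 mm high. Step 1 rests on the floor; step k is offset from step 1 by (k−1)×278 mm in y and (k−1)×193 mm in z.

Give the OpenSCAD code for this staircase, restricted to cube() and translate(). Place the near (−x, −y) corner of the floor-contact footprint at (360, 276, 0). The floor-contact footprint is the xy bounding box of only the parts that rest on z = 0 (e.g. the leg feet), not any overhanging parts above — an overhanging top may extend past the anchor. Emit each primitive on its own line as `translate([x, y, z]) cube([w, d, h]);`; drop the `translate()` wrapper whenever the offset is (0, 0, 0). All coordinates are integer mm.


translate([360, 276, 0]) cube([704, 278, 193]);
translate([360, 554, 193]) cube([704, 278, 193]);
translate([360, 832, 386]) cube([704, 278, 193]);
translate([360, 1110, 579]) cube([704, 278, 193]);
translate([360, 1388, 772]) cube([704, 278, 193]);
translate([360, 1666, 965]) cube([704, 278, 193]);
translate([360, 1944, 1158]) cube([704, 278, 193]);
translate([360, 2222, 1351]) cube([704, 278, 193]);
translate([360, 2500, 1544]) cube([704, 278, 193]);
translate([360, 2778, 1737]) cube([704, 278, 193]);


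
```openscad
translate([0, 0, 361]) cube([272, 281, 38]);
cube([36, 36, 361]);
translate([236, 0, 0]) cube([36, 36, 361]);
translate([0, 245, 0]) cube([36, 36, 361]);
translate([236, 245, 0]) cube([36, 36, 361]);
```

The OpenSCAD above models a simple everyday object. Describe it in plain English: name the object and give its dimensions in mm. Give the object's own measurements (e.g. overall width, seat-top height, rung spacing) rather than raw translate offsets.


A four-legged stool. The seat is a 272×281×38 mm slab whose top surface is at z = 399 mm; four square legs, each 36×36 mm in cross-section, run from the floor (z = 0) to the underside of the seat, each flush with a corner of the seat.


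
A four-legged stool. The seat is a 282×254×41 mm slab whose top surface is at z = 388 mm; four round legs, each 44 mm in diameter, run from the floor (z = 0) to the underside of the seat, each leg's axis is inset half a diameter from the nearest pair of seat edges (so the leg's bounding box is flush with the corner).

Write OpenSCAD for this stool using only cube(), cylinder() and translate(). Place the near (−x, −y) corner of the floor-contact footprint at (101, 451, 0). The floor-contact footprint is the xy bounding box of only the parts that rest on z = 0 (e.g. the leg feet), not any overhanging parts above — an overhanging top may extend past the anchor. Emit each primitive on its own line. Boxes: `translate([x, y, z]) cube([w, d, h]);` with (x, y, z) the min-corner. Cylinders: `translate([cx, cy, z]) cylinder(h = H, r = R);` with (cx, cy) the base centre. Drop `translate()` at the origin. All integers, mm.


translate([101, 451, 347]) cube([282, 254, 41]);
translate([123, 473, 0]) cylinder(h = 347, r = 22);
translate([361, 473, 0]) cylinder(h = 347, r = 22);
translate([123, 683, 0]) cylinder(h = 347, r = 22);
translate([361, 683, 0]) cylinder(h = 347, r = 22);


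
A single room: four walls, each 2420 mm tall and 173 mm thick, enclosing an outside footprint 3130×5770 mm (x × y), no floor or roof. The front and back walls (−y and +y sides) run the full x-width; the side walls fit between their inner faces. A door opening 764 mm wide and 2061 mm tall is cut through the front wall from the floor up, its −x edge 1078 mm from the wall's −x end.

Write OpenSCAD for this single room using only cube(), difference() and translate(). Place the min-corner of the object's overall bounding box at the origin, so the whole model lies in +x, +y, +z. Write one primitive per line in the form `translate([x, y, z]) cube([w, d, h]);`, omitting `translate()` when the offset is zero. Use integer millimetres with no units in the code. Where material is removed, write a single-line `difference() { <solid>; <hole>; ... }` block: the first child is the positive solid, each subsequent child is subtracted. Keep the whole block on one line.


difference() { cube([3130, 173, 2420]); translate([1078, 0, 0]) cube([764, 173, 2061]); }
translate([0, 5597, 0]) cube([3130, 173, 2420]);
translate([0, 173, 0]) cube([173, 5424, 2420]);
translate([2957, 173, 0]) cube([173, 5424, 2420]);


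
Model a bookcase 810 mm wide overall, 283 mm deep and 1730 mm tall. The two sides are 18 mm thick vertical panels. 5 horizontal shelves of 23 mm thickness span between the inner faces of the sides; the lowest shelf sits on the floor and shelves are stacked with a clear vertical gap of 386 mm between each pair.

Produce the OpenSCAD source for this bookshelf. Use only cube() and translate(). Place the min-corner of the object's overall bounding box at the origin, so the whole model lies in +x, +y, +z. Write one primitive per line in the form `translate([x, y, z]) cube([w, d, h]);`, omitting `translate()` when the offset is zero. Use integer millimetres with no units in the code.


cube([18, 283, 1730]);
translate([792, 0, 0]) cube([18, 283, 1730]);
translate([18, 0, 0]) cube([774, 283, 23]);
translate([18, 0, 409]) cube([774, 283, 23]);
translate([18, 0, 818]) cube([774, 283, 23]);
translate([18, 0, 1227]) cube([774, 283, 23]);
translate([18, 0, 1636]) cube([774, 283, 23]);


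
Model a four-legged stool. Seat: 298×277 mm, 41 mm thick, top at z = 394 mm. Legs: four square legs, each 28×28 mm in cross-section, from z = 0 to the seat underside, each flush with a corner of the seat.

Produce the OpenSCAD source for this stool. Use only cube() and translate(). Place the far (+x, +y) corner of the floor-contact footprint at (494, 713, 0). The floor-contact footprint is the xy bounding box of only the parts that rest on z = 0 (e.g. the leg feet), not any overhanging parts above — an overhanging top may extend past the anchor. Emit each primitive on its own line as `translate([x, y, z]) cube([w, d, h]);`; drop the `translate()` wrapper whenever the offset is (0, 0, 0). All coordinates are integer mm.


translate([196, 436, 353]) cube([298, 277, 41]);
translate([196, 436, 0]) cube([28, 28, 353]);
translate([466, 436, 0]) cube([28, 28, 353]);
translate([196, 685, 0]) cube([28, 28, 353]);
translate([466, 685, 0]) cube([28, 28, 353]);


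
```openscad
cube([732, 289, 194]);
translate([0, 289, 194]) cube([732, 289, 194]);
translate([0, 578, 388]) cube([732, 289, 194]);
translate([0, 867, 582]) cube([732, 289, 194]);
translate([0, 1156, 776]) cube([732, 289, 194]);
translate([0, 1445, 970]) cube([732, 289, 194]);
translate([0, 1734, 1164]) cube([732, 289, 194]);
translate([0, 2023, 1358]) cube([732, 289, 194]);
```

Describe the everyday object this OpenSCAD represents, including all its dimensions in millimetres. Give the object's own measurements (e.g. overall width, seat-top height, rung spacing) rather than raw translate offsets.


A straight staircase of 8 solid steps. Each step is 732 mm wide (x), 289 mm deep (y, the going) and 194 mm tall (the rise). The first step rests on the floor; each subsequent step sits one going further in +y and one rise higher in +z, directly behind and above the previous step with no overlap.


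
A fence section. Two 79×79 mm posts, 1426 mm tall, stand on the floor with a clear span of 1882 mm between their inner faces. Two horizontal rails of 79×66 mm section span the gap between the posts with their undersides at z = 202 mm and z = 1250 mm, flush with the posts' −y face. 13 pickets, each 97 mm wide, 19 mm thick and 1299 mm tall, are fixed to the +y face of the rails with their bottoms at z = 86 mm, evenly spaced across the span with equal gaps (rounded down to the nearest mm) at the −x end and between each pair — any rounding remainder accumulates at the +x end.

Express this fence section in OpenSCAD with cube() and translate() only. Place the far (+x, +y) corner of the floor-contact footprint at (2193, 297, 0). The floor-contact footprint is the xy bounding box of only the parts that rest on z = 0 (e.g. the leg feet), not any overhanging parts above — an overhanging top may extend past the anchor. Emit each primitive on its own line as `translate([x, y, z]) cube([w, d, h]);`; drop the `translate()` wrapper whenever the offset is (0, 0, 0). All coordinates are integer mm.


translate([153, 218, 0]) cube([79, 79, 1426]);
translate([2114, 218, 0]) cube([79, 79, 1426]);
translate([232, 218, 202]) cube([1882, 79, 66]);
translate([232, 218, 1250]) cube([1882, 79, 66]);
translate([276, 297, 86]) cube([97, 19, 1299]);
translate([417, 297, 86]) cube([97, 19, 1299]);
translate([558, 297, 86]) cube([97, 19, 1299]);
translate([699, 297, 86]) cube([97, 19, 1299]);
translate([840, 297, 86]) cube([97, 19, 1299]);
translate([981, 297, 86]) cube([97, 19, 1299]);
translate([1122, 297, 86]) cube([97, 19, 1299]);
translate([1263, 297, 86]) cube([97, 19, 1299]);
translate([1404, 297, 86]) cube([97, 19, 1299]);
translate([1545, 297, 86]) cube([97, 19, 1299]);
translate([1686, 297, 86]) cube([97, 19, 1299]);
translate([1827, 297, 86]) cube([97, 19, 1299]);
translate([1968, 297, 86]) cube([97, 19, 1299]);


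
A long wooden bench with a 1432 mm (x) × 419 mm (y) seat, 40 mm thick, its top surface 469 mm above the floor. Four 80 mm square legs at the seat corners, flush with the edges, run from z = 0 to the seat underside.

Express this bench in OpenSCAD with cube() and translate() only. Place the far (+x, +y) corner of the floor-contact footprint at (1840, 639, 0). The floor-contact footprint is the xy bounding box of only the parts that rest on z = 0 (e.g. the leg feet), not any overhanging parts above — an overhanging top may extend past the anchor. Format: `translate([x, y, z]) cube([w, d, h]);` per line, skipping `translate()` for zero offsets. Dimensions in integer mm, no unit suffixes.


translate([408, 220, 429]) cube([1432, 419, 40]);
translate([408, 220, 0]) cube([80, 80, 429]);
translate([408, 559, 0]) cube([80, 80, 429]);
translate([1760, 220, 0]) cube([80, 80, 429]);
translate([1760, 559, 0]) cube([80, 80, 429]);


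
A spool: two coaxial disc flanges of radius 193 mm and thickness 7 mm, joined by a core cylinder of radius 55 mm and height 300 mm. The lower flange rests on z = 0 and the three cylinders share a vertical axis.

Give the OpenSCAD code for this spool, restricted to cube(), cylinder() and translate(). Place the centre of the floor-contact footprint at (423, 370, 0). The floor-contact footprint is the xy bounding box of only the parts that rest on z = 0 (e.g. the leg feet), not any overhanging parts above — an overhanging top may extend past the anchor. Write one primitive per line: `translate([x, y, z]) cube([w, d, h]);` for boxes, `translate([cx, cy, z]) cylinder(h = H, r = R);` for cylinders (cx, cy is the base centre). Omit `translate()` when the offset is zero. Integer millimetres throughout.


translate([423, 370, 0]) cylinder(h = 7, r = 193);
translate([423, 370, 7]) cylinder(h = 300, r = 55);
translate([423, 370, 307]) cylinder(h = 7, r = 193);


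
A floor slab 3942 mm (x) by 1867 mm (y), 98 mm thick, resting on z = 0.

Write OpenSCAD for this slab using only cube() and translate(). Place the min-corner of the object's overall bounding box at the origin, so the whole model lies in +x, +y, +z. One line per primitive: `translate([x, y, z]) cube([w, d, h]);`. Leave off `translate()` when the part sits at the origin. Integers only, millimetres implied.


cube([3942, 1867, 98]);


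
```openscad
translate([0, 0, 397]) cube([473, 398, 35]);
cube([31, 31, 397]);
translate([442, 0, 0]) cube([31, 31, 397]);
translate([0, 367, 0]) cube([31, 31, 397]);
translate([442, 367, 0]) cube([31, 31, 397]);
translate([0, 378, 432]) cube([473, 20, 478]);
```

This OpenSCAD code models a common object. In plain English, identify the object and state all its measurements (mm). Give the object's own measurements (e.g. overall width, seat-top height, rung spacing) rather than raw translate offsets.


A chair. The seat is a 473×398×35 mm slab with its top at z = 432 mm, on four 31×31 mm corner legs (flush with the seat edges, standing on z = 0). A flat backrest 20 mm thick, 478 mm tall, spans the full seat width and rises from the seat top along its +y edge, rear face flush with the rear of the seat.


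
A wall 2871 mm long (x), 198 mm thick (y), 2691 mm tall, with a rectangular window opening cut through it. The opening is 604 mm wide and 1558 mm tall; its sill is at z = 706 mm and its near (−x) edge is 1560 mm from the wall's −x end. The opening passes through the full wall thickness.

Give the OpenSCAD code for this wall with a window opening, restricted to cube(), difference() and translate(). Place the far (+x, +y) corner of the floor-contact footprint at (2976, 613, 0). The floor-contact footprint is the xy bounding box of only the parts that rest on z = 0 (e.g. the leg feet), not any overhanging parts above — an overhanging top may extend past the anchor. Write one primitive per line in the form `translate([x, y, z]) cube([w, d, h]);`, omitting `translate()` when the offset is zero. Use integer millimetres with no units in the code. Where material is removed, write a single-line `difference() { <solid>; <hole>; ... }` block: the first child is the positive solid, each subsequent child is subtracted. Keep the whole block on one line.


difference() { translate([105, 415, 0]) cube([2871, 198, 2691]); translate([1665, 415, 706]) cube([604, 198, 1558]); }


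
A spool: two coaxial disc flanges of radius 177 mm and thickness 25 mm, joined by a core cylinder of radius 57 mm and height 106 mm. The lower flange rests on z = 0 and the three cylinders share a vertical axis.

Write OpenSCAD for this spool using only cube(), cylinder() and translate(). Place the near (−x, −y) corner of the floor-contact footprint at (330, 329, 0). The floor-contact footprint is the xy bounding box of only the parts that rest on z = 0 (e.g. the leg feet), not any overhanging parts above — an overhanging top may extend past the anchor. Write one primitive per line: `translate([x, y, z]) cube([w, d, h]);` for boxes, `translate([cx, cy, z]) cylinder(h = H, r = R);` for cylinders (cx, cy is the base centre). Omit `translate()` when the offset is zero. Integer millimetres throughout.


translate([507, 506, 0]) cylinder(h = 25, r = 177);
translate([507, 506, 25]) cylinder(h = 106, r = 57);
translate([507, 506, 131]) cylinder(h = 25, r = 177);


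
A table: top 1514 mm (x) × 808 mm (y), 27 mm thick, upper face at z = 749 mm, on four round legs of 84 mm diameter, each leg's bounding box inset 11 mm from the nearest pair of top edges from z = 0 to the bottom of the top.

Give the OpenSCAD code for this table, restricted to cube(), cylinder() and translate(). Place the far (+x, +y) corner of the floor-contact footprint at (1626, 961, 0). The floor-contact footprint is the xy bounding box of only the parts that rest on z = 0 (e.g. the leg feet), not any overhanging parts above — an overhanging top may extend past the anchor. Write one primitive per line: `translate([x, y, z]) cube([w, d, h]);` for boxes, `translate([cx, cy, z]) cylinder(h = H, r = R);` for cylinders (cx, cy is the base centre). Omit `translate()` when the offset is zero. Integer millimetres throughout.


translate([123, 164, 722]) cube([1514, 808, 27]);
translate([176, 217, 0]) cylinder(h = 722, r = 42);
translate([1584, 217, 0]) cylinder(h = 722, r = 42);
translate([176, 919, 0]) cylinder(h = 722, r = 42);
translate([1584, 919, 0]) cylinder(h = 722, r = 42);


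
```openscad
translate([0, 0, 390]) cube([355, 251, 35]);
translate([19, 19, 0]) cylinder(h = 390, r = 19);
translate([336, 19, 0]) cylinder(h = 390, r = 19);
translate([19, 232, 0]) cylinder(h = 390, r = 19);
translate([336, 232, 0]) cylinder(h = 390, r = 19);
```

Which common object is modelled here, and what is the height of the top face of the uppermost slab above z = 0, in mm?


A stool. The seat height is 425 mm.

A 355×251×35 slab at z = 390 on four corner cylinders — a stool. The seat top is 390 + 35 = 425 mm.


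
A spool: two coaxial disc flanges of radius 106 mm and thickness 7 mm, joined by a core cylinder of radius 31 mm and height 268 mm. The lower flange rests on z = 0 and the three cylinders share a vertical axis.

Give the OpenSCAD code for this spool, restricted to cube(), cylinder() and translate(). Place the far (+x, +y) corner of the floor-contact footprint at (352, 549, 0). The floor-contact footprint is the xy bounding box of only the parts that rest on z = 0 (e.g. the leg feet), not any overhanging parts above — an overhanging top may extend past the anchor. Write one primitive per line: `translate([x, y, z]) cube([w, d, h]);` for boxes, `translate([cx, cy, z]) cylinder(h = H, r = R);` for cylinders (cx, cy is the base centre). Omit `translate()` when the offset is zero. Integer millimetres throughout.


translate([246, 443, 0]) cylinder(h = 7, r = 106);
translate([246, 443, 7]) cylinder(h = 268, r = 31);
translate([246, 443, 275]) cylinder(h = 7, r = 106);


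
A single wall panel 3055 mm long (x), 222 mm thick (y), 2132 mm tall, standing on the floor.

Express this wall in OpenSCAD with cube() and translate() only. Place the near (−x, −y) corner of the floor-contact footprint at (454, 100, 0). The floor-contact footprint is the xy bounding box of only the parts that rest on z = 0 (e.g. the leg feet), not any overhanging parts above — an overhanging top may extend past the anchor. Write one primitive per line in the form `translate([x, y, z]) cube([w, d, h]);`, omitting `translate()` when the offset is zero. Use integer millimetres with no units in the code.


translate([454, 100, 0]) cube([3055, 222, 2132]);
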